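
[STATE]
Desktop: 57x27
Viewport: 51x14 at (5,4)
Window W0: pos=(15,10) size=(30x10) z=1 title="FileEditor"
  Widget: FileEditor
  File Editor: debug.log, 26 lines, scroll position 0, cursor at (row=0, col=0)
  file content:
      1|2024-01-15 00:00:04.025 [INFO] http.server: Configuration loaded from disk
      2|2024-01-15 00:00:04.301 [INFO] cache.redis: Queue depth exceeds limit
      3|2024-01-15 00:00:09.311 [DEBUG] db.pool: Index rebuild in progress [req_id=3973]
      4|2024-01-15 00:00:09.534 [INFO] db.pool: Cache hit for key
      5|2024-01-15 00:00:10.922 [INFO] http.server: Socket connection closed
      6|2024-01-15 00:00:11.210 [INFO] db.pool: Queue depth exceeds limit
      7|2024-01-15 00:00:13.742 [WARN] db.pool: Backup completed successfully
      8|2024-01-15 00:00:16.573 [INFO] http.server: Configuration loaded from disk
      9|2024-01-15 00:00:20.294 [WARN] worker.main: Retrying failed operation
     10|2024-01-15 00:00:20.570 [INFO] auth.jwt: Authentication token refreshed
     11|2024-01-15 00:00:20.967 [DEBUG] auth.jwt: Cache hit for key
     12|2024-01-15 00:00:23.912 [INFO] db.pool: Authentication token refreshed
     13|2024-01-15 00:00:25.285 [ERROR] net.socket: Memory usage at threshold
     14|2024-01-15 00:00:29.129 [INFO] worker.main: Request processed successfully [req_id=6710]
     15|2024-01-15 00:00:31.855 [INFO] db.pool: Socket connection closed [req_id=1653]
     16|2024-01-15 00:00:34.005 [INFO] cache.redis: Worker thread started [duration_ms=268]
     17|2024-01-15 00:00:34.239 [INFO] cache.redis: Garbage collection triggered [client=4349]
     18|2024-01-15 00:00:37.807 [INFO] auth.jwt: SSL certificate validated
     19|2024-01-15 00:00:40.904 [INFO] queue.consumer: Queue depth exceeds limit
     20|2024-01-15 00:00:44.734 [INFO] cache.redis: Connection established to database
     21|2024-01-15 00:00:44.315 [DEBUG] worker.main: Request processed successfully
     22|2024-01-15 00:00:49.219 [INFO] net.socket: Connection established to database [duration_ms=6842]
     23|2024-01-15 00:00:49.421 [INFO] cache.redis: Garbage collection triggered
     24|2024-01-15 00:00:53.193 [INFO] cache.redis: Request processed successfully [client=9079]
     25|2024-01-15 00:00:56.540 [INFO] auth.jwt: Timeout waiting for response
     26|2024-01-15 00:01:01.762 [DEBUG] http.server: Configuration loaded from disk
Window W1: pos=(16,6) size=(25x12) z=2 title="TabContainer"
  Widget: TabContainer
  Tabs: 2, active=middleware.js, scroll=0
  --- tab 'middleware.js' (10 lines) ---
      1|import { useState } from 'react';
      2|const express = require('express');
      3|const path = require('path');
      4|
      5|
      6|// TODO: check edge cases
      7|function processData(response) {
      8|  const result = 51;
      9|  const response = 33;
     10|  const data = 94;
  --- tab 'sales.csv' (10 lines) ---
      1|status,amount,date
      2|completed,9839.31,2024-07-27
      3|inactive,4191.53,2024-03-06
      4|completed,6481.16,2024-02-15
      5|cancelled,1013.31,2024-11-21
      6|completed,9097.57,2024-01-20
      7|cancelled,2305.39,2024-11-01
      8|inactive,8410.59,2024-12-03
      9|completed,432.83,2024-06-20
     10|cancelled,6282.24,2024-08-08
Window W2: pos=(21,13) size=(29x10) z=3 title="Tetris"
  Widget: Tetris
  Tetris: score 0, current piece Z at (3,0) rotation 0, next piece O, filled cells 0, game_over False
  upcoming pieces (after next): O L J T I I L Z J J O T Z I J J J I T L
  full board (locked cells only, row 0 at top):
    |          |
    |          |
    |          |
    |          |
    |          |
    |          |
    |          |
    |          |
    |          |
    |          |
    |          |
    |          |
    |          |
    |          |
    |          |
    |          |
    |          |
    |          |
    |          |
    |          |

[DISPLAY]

                                                   
                                                   
           ┏━━━━━━━━━━━━━━━━━━━━━━━┓               
           ┃ TabContainer          ┃               
           ┠───────────────────────┨               
           ┃[middleware.js]│ sales.┃               
          ┏┃───────────────────────┃━━━┓           
          ┃┃import { useState } fro┃   ┃           
          ┠┃const express = require┃───┨           
          ┃┃cons┏━━━━━━━━━━━━━━━━━━━━━━━━━━━┓      
          ┃┃    ┃ Tetris                    ┃      
          ┃┃    ┠───────────────────────────┨      
          ┃┃// T┃          │Next:           ┃      
          ┃┗━━━━┃          │▓▓              ┃      


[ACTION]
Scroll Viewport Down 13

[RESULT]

          ┃┃cons┏━━━━━━━━━━━━━━━━━━━━━━━━━━━┓      
          ┃┃    ┃ Tetris                    ┃      
          ┃┃    ┠───────────────────────────┨      
          ┃┃// T┃          │Next:           ┃      
          ┃┗━━━━┃          │▓▓              ┃      
          ┃2024-┃          │▓▓              ┃      
          ┗━━━━━┃          │                ┃      
                ┃          │                ┃      
                ┃          │                ┃      
                ┗━━━━━━━━━━━━━━━━━━━━━━━━━━━┛      
                                                   
                                                   
                                                   
                                                   


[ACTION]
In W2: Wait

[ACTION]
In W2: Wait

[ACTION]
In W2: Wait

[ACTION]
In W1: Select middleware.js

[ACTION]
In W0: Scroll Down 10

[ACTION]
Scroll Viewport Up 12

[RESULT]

                                                   
                                                   
                                                   
                                                   
                                                   
           ┏━━━━━━━━━━━━━━━━━━━━━━━┓               
           ┃ TabContainer          ┃               
           ┠───────────────────────┨               
           ┃[middleware.js]│ sales.┃               
          ┏┃───────────────────────┃━━━┓           
          ┃┃import { useState } fro┃   ┃           
          ┠┃const express = require┃───┨           
          ┃┃cons┏━━━━━━━━━━━━━━━━━━━━━━━━━━━┓      
          ┃┃    ┃ Tetris                    ┃      


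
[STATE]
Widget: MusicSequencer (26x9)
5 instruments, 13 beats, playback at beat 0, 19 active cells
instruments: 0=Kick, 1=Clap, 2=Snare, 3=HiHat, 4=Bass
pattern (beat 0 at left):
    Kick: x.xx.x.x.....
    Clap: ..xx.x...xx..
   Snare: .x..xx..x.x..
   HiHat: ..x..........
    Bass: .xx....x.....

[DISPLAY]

      ▼123456789012       
  Kick█·██·█·█·····       
  Clap··██·█···██··       
 Snare·█··██··█·█··       
 HiHat··█··········       
  Bass·██····█·····       
                          
                          
                          


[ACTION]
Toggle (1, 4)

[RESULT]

      ▼123456789012       
  Kick█·██·█·█·····       
  Clap··████···██··       
 Snare·█··██··█·█··       
 HiHat··█··········       
  Bass·██····█·····       
                          
                          
                          


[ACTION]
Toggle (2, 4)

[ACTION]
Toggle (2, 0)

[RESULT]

      ▼123456789012       
  Kick█·██·█·█·····       
  Clap··████···██··       
 Snare██···█··█·█··       
 HiHat··█··········       
  Bass·██····█·····       
                          
                          
                          


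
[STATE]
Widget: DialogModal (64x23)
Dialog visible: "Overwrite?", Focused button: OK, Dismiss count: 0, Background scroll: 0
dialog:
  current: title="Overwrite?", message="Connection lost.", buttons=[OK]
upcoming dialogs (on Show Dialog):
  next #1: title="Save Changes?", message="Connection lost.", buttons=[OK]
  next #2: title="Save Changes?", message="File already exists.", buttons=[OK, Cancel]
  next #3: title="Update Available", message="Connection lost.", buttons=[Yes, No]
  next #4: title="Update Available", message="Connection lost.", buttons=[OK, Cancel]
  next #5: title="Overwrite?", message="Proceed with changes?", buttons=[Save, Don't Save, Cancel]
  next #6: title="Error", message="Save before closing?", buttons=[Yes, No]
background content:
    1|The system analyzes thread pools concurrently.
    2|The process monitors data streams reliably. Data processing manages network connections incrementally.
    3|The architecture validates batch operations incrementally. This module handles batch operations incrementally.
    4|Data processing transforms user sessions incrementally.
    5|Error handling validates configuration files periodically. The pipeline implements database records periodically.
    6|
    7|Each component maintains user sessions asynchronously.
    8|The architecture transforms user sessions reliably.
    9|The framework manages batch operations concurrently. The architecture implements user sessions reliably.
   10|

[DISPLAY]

The system analyzes thread pools concurrently.                  
The process monitors data streams reliably. Data processing mana
The architecture validates batch operations incrementally. This 
Data processing transforms user sessions incrementally.         
Error handling validates configuration files periodically. The p
                                                                
Each component maintains user sessions asynchronously.          
The architecture transforms user sessions reliably.             
The framework manages batch operations concurrently. The archite
                      ┌──────────────────┐                      
                      │    Overwrite?    │                      
                      │ Connection lost. │                      
                      │       [OK]       │                      
                      └──────────────────┘                      
                                                                
                                                                
                                                                
                                                                
                                                                
                                                                
                                                                
                                                                
                                                                


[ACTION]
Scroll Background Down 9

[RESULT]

                                                                
                                                                
                                                                
                                                                
                                                                
                                                                
                                                                
                                                                
                                                                
                      ┌──────────────────┐                      
                      │    Overwrite?    │                      
                      │ Connection lost. │                      
                      │       [OK]       │                      
                      └──────────────────┘                      
                                                                
                                                                
                                                                
                                                                
                                                                
                                                                
                                                                
                                                                
                                                                


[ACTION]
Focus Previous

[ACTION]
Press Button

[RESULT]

                                                                
                                                                
                                                                
                                                                
                                                                
                                                                
                                                                
                                                                
                                                                
                                                                
                                                                
                                                                
                                                                
                                                                
                                                                
                                                                
                                                                
                                                                
                                                                
                                                                
                                                                
                                                                
                                                                


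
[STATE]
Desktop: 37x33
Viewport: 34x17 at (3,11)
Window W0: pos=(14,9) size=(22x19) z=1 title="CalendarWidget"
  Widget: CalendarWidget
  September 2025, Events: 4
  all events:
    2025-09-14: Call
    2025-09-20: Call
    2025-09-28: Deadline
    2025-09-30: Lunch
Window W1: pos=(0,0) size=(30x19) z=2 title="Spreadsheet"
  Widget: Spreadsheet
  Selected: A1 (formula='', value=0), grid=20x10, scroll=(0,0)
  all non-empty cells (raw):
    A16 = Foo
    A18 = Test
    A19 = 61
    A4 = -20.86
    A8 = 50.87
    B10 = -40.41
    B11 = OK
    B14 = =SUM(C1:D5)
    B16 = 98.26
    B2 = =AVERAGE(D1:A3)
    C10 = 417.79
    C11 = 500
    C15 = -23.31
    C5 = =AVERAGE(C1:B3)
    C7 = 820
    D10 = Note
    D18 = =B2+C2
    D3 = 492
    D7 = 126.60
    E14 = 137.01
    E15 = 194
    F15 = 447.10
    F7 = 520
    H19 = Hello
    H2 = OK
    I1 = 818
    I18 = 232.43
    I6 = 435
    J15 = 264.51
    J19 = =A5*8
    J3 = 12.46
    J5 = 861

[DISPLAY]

6        0       0       0┃─────┨ 
7        0       0     820┃25   ┃ 
8    50.87       0       0┃Sa Su┃ 
9        0       0       0┃ 6  7┃ 
0        0  -40.41  417.79┃13 14┃ 
1        0OK           500┃20* 2┃ 
2        0       0       0┃27 28┃ 
━━━━━━━━━━━━━━━━━━━━━━━━━━┛     ┃ 
           ┃                    ┃ 
           ┃                    ┃ 
           ┃                    ┃ 
           ┃                    ┃ 
           ┃                    ┃ 
           ┃                    ┃ 
           ┃                    ┃ 
           ┃                    ┃ 
           ┗━━━━━━━━━━━━━━━━━━━━┛ 


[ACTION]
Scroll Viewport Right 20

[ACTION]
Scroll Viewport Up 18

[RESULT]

━━━━━━━━━━━━━━━━━━━━━━━━━━┓       
preadsheet                ┃       
──────────────────────────┨       
:                         ┃       
     A       B       C    ┃       
--------------------------┃       
1      [0]       0       0┃       
2        0#CIRC!         0┃       
3        0       0       0┃       
4   -20.86       0       0┃━━━━━┓ 
5        0       0#CIRC!  ┃     ┃ 
6        0       0       0┃─────┨ 
7        0       0     820┃25   ┃ 
8    50.87       0       0┃Sa Su┃ 
9        0       0       0┃ 6  7┃ 
0        0  -40.41  417.79┃13 14┃ 
1        0OK           500┃20* 2┃ 


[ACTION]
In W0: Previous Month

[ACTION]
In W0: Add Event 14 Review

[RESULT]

━━━━━━━━━━━━━━━━━━━━━━━━━━┓       
preadsheet                ┃       
──────────────────────────┨       
:                         ┃       
     A       B       C    ┃       
--------------------------┃       
1      [0]       0       0┃       
2        0#CIRC!         0┃       
3        0       0       0┃       
4   -20.86       0       0┃━━━━━┓ 
5        0       0#CIRC!  ┃     ┃ 
6        0       0       0┃─────┨ 
7        0       0     820┃     ┃ 
8    50.87       0       0┃Sa Su┃ 
9        0       0       0┃ 2  3┃ 
0        0  -40.41  417.79┃ 9 10┃ 
1        0OK           500┃ 16 1┃ 


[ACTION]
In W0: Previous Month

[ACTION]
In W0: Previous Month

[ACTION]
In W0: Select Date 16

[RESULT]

━━━━━━━━━━━━━━━━━━━━━━━━━━┓       
preadsheet                ┃       
──────────────────────────┨       
:                         ┃       
     A       B       C    ┃       
--------------------------┃       
1      [0]       0       0┃       
2        0#CIRC!         0┃       
3        0       0       0┃       
4   -20.86       0       0┃━━━━━┓ 
5        0       0#CIRC!  ┃     ┃ 
6        0       0       0┃─────┨ 
7        0       0     820┃     ┃ 
8    50.87       0       0┃Sa Su┃ 
9        0       0       0┃    1┃ 
0        0  -40.41  417.79┃ 7  8┃ 
1        0OK           500┃14 15┃ 


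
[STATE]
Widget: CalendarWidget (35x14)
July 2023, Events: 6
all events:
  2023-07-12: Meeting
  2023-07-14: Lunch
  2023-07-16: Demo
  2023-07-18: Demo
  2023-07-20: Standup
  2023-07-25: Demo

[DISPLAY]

             July 2023             
Mo Tu We Th Fr Sa Su               
                1  2               
 3  4  5  6  7  8  9               
10 11 12* 13 14* 15 16*            
17 18* 19 20* 21 22 23             
24 25* 26 27 28 29 30              
31                                 
                                   
                                   
                                   
                                   
                                   
                                   


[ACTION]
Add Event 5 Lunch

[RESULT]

             July 2023             
Mo Tu We Th Fr Sa Su               
                1  2               
 3  4  5*  6  7  8  9              
10 11 12* 13 14* 15 16*            
17 18* 19 20* 21 22 23             
24 25* 26 27 28 29 30              
31                                 
                                   
                                   
                                   
                                   
                                   
                                   


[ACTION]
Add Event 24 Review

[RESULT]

             July 2023             
Mo Tu We Th Fr Sa Su               
                1  2               
 3  4  5*  6  7  8  9              
10 11 12* 13 14* 15 16*            
17 18* 19 20* 21 22 23             
24* 25* 26 27 28 29 30             
31                                 
                                   
                                   
                                   
                                   
                                   
                                   


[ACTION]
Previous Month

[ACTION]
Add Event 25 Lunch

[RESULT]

             June 2023             
Mo Tu We Th Fr Sa Su               
          1  2  3  4               
 5  6  7  8  9 10 11               
12 13 14 15 16 17 18               
19 20 21 22 23 24 25*              
26 27 28 29 30                     
                                   
                                   
                                   
                                   
                                   
                                   
                                   


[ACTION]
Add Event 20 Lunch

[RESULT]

             June 2023             
Mo Tu We Th Fr Sa Su               
          1  2  3  4               
 5  6  7  8  9 10 11               
12 13 14 15 16 17 18               
19 20* 21 22 23 24 25*             
26 27 28 29 30                     
                                   
                                   
                                   
                                   
                                   
                                   
                                   


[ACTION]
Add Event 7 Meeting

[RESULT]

             June 2023             
Mo Tu We Th Fr Sa Su               
          1  2  3  4               
 5  6  7*  8  9 10 11              
12 13 14 15 16 17 18               
19 20* 21 22 23 24 25*             
26 27 28 29 30                     
                                   
                                   
                                   
                                   
                                   
                                   
                                   


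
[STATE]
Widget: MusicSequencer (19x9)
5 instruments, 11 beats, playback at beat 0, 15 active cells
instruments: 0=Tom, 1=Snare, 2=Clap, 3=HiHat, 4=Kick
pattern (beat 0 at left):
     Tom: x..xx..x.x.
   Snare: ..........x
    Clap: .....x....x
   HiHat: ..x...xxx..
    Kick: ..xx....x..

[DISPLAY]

      ▼1234567890  
   Tom█··██··█·█·  
 Snare··········█  
  Clap·····█····█  
 HiHat··█···███··  
  Kick··██····█··  
                   
                   
                   


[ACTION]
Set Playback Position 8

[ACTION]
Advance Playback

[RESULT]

      012345678▼0  
   Tom█··██··█·█·  
 Snare··········█  
  Clap·····█····█  
 HiHat··█···███··  
  Kick··██····█··  
                   
                   
                   


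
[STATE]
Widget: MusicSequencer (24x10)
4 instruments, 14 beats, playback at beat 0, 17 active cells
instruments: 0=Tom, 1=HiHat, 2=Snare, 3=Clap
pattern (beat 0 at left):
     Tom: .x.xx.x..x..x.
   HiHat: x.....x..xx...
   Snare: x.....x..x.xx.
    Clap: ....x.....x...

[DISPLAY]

      ▼1234567890123    
   Tom·█·██·█··█··█·    
 HiHat█·····█··██···    
 Snare█·····█··█·██·    
  Clap····█·····█···    
                        
                        
                        
                        
                        


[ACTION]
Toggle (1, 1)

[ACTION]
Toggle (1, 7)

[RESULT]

      ▼1234567890123    
   Tom·█·██·█··█··█·    
 HiHat██····██·██···    
 Snare█·····█··█·██·    
  Clap····█·····█···    
                        
                        
                        
                        
                        


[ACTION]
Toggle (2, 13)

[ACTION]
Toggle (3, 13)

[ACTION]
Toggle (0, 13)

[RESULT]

      ▼1234567890123    
   Tom·█·██·█··█··██    
 HiHat██····██·██···    
 Snare█·····█··█·███    
  Clap····█·····█··█    
                        
                        
                        
                        
                        


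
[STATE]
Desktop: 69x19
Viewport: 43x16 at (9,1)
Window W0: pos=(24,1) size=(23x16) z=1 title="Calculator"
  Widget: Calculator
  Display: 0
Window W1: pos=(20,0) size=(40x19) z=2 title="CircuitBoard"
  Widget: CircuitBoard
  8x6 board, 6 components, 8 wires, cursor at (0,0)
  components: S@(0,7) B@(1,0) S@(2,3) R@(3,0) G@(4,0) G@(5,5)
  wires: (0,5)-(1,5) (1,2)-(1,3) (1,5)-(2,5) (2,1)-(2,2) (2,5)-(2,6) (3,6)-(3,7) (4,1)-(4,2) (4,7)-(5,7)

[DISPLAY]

           ┃ CircuitBoard                  
           ┠───────────────────────────────
           ┃   0 1 2 3 4 5 6 7             
           ┃0  [.]                  ·      
           ┃                        │      
           ┃1   B       · ─ ·       ·      
           ┃                        │      
           ┃2       · ─ ·   S       · ─ ·  
           ┃                               
           ┃3   R                       · ─
           ┃                               
           ┃4   G   · ─ ·                  
           ┃                               
           ┃5                       G      
           ┃Cursor: (0,0)                  
           ┃                               


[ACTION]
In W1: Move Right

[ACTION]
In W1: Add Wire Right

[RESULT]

           ┃ CircuitBoard                  
           ┠───────────────────────────────
           ┃   0 1 2 3 4 5 6 7             
           ┃0      [.]─ ·           ·      
           ┃                        │      
           ┃1   B       · ─ ·       ·      
           ┃                        │      
           ┃2       · ─ ·   S       · ─ ·  
           ┃                               
           ┃3   R                       · ─
           ┃                               
           ┃4   G   · ─ ·                  
           ┃                               
           ┃5                       G      
           ┃Cursor: (0,1)                  
           ┃                               


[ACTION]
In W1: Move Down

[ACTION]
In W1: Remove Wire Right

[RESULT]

           ┃ CircuitBoard                  
           ┠───────────────────────────────
           ┃   0 1 2 3 4 5 6 7             
           ┃0       · ─ ·           ·      
           ┃                        │      
           ┃1   B  [.]  · ─ ·       ·      
           ┃                        │      
           ┃2       · ─ ·   S       · ─ ·  
           ┃                               
           ┃3   R                       · ─
           ┃                               
           ┃4   G   · ─ ·                  
           ┃                               
           ┃5                       G      
           ┃Cursor: (1,1)                  
           ┃                               


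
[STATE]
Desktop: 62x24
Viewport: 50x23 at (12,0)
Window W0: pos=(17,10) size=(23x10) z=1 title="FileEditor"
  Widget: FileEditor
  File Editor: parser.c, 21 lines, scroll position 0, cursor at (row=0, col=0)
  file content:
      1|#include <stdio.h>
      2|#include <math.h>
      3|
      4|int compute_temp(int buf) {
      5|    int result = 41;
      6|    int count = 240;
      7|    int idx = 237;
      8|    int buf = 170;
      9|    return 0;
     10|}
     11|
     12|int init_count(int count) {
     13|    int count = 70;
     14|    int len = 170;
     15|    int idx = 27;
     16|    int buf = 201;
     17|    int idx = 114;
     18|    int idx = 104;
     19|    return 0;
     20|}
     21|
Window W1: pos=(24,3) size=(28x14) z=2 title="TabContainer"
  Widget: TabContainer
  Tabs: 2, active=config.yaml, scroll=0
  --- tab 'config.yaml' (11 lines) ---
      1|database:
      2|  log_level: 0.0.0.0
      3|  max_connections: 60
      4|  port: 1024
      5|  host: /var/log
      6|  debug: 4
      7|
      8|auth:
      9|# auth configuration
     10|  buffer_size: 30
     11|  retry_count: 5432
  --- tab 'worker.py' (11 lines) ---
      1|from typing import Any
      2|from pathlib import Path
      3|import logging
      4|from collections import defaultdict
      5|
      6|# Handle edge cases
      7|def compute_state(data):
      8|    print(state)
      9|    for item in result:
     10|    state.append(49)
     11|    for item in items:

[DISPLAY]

                                                  
                                                  
                                                  
            ┏━━━━━━━━━━━━━━━━━━━━━━━━━━┓          
            ┃ TabContainer             ┃          
            ┠──────────────────────────┨          
            ┃[config.yaml]│ worker.py  ┃          
            ┃──────────────────────────┃          
            ┃database:                 ┃          
            ┃  log_level: 0.0.0.0      ┃          
     ┏━━━━━━┃  max_connections: 60     ┃          
     ┃ FileE┃  port: 1024              ┃          
     ┠──────┃  host: /var/log          ┃          
     ┃█inclu┃  debug: 4                ┃          
     ┃#inclu┃                          ┃          
     ┃      ┃auth:                     ┃          
     ┃int co┗━━━━━━━━━━━━━━━━━━━━━━━━━━┛          
     ┃    int result = 41;░┃                      
     ┃    int count = 240;▼┃                      
     ┗━━━━━━━━━━━━━━━━━━━━━┛                      
                                                  
                                                  
                                                  


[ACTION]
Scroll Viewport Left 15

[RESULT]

                                                  
                                                  
                                                  
                        ┏━━━━━━━━━━━━━━━━━━━━━━━━━
                        ┃ TabContainer            
                        ┠─────────────────────────
                        ┃[config.yaml]│ worker.py 
                        ┃─────────────────────────
                        ┃database:                
                        ┃  log_level: 0.0.0.0     
                 ┏━━━━━━┃  max_connections: 60    
                 ┃ FileE┃  port: 1024             
                 ┠──────┃  host: /var/log         
                 ┃█inclu┃  debug: 4               
                 ┃#inclu┃                         
                 ┃      ┃auth:                    
                 ┃int co┗━━━━━━━━━━━━━━━━━━━━━━━━━
                 ┃    int result = 41;░┃          
                 ┃    int count = 240;▼┃          
                 ┗━━━━━━━━━━━━━━━━━━━━━┛          
                                                  
                                                  
                                                  


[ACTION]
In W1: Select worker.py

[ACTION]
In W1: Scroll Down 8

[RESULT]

                                                  
                                                  
                                                  
                        ┏━━━━━━━━━━━━━━━━━━━━━━━━━
                        ┃ TabContainer            
                        ┠─────────────────────────
                        ┃ config.yaml │[worker.py]
                        ┃─────────────────────────
                        ┃    for item in result:  
                        ┃    state.append(49)     
                 ┏━━━━━━┃    for item in items:   
                 ┃ FileE┃                         
                 ┠──────┃                         
                 ┃█inclu┃                         
                 ┃#inclu┃                         
                 ┃      ┃                         
                 ┃int co┗━━━━━━━━━━━━━━━━━━━━━━━━━
                 ┃    int result = 41;░┃          
                 ┃    int count = 240;▼┃          
                 ┗━━━━━━━━━━━━━━━━━━━━━┛          
                                                  
                                                  
                                                  


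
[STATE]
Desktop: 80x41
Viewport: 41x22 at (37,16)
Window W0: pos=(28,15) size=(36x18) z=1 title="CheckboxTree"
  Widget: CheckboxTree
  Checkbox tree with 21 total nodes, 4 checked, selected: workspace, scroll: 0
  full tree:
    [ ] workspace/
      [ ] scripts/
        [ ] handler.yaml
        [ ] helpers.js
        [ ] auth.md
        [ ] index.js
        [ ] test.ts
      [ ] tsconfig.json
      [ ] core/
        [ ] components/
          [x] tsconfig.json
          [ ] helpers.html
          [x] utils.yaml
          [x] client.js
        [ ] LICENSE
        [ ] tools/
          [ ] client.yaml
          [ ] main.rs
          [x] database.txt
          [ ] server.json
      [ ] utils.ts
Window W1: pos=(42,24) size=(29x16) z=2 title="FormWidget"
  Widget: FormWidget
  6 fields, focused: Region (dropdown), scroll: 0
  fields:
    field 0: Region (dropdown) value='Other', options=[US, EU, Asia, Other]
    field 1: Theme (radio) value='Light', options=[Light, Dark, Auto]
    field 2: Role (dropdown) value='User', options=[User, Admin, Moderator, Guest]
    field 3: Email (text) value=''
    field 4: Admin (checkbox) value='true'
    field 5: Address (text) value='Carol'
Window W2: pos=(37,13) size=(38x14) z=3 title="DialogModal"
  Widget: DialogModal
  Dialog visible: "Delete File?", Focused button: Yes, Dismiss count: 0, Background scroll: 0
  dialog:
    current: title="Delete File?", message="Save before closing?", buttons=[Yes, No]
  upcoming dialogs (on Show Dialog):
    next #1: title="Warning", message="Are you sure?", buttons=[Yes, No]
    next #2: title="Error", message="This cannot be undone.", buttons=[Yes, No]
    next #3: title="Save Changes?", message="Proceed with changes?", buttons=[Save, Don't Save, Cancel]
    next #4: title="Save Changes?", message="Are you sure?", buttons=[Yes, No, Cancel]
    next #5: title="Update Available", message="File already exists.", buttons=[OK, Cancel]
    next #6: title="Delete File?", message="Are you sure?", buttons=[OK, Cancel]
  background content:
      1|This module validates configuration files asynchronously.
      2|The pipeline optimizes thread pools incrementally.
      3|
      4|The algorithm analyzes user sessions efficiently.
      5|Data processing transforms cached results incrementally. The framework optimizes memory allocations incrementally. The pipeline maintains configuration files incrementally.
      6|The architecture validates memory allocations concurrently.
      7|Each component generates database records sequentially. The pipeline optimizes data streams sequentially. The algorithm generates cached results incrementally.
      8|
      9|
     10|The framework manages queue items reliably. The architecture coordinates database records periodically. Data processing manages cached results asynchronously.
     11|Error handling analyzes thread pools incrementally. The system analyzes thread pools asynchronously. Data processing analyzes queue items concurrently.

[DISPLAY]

┃This module validates configuration ┃   
┃The pipeline optimizes thread pools ┃   
┃      ┌──────────────────────┐      ┃   
┃The al│     Delete File?     │ssions┃   
┃Data p│ Save before closing? │hed re┃   
┃The ar│      [Yes]  No       │ory al┃   
┃Each c└──────────────────────┘ase re┃   
┃                                    ┃   
┃                                    ┃   
┃The framework manages queue items re┃   
┗━━━━━━━━━━━━━━━━━━━━━━━━━━━━━━━━━━━━┛   
 comp┃> Region:     [Other     ▼]┃       
x] ts┃  Theme:      (●) Light  ( ┃       
 ] he┃  Role:       [User      ▼]┃       
x] ut┃  Email:      [           ]┃       
x] cl┃  Admin:      [x]          ┃       
━━━━━┃  Address:    [Carol      ]┃       
     ┃                           ┃       
     ┃                           ┃       
     ┃                           ┃       
     ┃                           ┃       
     ┃                           ┃       


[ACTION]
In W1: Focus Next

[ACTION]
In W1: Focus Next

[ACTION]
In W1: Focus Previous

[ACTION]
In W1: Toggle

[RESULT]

┃This module validates configuration ┃   
┃The pipeline optimizes thread pools ┃   
┃      ┌──────────────────────┐      ┃   
┃The al│     Delete File?     │ssions┃   
┃Data p│ Save before closing? │hed re┃   
┃The ar│      [Yes]  No       │ory al┃   
┃Each c└──────────────────────┘ase re┃   
┃                                    ┃   
┃                                    ┃   
┃The framework manages queue items re┃   
┗━━━━━━━━━━━━━━━━━━━━━━━━━━━━━━━━━━━━┛   
 comp┃  Region:     [Other     ▼]┃       
x] ts┃> Theme:      (●) Light  ( ┃       
 ] he┃  Role:       [User      ▼]┃       
x] ut┃  Email:      [           ]┃       
x] cl┃  Admin:      [x]          ┃       
━━━━━┃  Address:    [Carol      ]┃       
     ┃                           ┃       
     ┃                           ┃       
     ┃                           ┃       
     ┃                           ┃       
     ┃                           ┃       


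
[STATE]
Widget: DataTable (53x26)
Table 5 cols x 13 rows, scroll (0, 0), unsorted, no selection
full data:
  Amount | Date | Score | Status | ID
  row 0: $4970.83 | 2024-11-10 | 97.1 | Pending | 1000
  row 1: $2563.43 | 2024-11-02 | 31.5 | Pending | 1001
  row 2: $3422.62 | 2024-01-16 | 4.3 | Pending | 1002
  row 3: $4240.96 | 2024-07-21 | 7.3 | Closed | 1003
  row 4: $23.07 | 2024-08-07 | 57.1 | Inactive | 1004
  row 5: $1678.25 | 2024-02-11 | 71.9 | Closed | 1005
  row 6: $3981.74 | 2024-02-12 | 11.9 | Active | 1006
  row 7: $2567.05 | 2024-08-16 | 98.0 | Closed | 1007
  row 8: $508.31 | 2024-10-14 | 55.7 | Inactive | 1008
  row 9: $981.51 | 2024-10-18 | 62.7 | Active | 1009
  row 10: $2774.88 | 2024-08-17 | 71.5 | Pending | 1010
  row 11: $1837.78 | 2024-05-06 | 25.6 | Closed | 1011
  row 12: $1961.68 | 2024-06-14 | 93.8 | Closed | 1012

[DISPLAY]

Amount  │Date      │Score│Status  │ID                
────────┼──────────┼─────┼────────┼────              
$4970.83│2024-11-10│97.1 │Pending │1000              
$2563.43│2024-11-02│31.5 │Pending │1001              
$3422.62│2024-01-16│4.3  │Pending │1002              
$4240.96│2024-07-21│7.3  │Closed  │1003              
$23.07  │2024-08-07│57.1 │Inactive│1004              
$1678.25│2024-02-11│71.9 │Closed  │1005              
$3981.74│2024-02-12│11.9 │Active  │1006              
$2567.05│2024-08-16│98.0 │Closed  │1007              
$508.31 │2024-10-14│55.7 │Inactive│1008              
$981.51 │2024-10-18│62.7 │Active  │1009              
$2774.88│2024-08-17│71.5 │Pending │1010              
$1837.78│2024-05-06│25.6 │Closed  │1011              
$1961.68│2024-06-14│93.8 │Closed  │1012              
                                                     
                                                     
                                                     
                                                     
                                                     
                                                     
                                                     
                                                     
                                                     
                                                     
                                                     


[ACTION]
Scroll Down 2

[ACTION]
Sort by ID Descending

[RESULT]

Amount  │Date      │Score│Status  │ID ▼              
────────┼──────────┼─────┼────────┼────              
$1961.68│2024-06-14│93.8 │Closed  │1012              
$1837.78│2024-05-06│25.6 │Closed  │1011              
$2774.88│2024-08-17│71.5 │Pending │1010              
$981.51 │2024-10-18│62.7 │Active  │1009              
$508.31 │2024-10-14│55.7 │Inactive│1008              
$2567.05│2024-08-16│98.0 │Closed  │1007              
$3981.74│2024-02-12│11.9 │Active  │1006              
$1678.25│2024-02-11│71.9 │Closed  │1005              
$23.07  │2024-08-07│57.1 │Inactive│1004              
$4240.96│2024-07-21│7.3  │Closed  │1003              
$3422.62│2024-01-16│4.3  │Pending │1002              
$2563.43│2024-11-02│31.5 │Pending │1001              
$4970.83│2024-11-10│97.1 │Pending │1000              
                                                     
                                                     
                                                     
                                                     
                                                     
                                                     
                                                     
                                                     
                                                     
                                                     
                                                     


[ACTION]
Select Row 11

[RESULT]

Amount  │Date      │Score│Status  │ID ▼              
────────┼──────────┼─────┼────────┼────              
$1961.68│2024-06-14│93.8 │Closed  │1012              
$1837.78│2024-05-06│25.6 │Closed  │1011              
$2774.88│2024-08-17│71.5 │Pending │1010              
$981.51 │2024-10-18│62.7 │Active  │1009              
$508.31 │2024-10-14│55.7 │Inactive│1008              
$2567.05│2024-08-16│98.0 │Closed  │1007              
$3981.74│2024-02-12│11.9 │Active  │1006              
$1678.25│2024-02-11│71.9 │Closed  │1005              
$23.07  │2024-08-07│57.1 │Inactive│1004              
$4240.96│2024-07-21│7.3  │Closed  │1003              
$3422.62│2024-01-16│4.3  │Pending │1002              
>2563.43│2024-11-02│31.5 │Pending │1001              
$4970.83│2024-11-10│97.1 │Pending │1000              
                                                     
                                                     
                                                     
                                                     
                                                     
                                                     
                                                     
                                                     
                                                     
                                                     
                                                     


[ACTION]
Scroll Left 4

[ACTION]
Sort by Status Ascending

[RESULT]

Amount  │Date      │Score│Status ▲│ID                
────────┼──────────┼─────┼────────┼────              
$981.51 │2024-10-18│62.7 │Active  │1009              
$3981.74│2024-02-12│11.9 │Active  │1006              
$1961.68│2024-06-14│93.8 │Closed  │1012              
$1837.78│2024-05-06│25.6 │Closed  │1011              
$2567.05│2024-08-16│98.0 │Closed  │1007              
$1678.25│2024-02-11│71.9 │Closed  │1005              
$4240.96│2024-07-21│7.3  │Closed  │1003              
$508.31 │2024-10-14│55.7 │Inactive│1008              
$23.07  │2024-08-07│57.1 │Inactive│1004              
$2774.88│2024-08-17│71.5 │Pending │1010              
$3422.62│2024-01-16│4.3  │Pending │1002              
>2563.43│2024-11-02│31.5 │Pending │1001              
$4970.83│2024-11-10│97.1 │Pending │1000              
                                                     
                                                     
                                                     
                                                     
                                                     
                                                     
                                                     
                                                     
                                                     
                                                     
                                                     
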